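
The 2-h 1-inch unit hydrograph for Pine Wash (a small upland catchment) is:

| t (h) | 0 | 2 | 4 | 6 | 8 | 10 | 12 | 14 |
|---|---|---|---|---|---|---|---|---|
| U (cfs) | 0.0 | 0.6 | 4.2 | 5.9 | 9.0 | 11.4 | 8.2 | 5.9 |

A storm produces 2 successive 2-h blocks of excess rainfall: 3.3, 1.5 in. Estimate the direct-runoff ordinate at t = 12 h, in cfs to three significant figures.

Q ≈ 44.2 cfs

By discrete convolution, Q_j = Σ (P_i / 1 in) · U_{j−i}.
At t = 12 h (j=6): Q = (3.3/1)·8.2 + (1.5/1)·11.4 = 44.2 cfs.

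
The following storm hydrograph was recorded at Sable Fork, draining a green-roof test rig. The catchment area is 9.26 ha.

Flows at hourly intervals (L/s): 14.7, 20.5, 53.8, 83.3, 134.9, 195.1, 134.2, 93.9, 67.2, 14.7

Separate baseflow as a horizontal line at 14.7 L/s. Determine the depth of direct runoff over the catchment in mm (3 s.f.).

d ≈ 25.9 mm

Direct runoff: 0.0, 5.8, 39.1, 68.6, 120.2, 180.4, 119.5, 79.2, 52.5, 0.0 L/s; ΣQ_DR = 665.3 L/s.
V = ΣQ_DR · Δt = 665.3 × 3600 s = 2.395 × 10^6 L.
Over A = 9.26 ha, depth = V / A = 25.9 mm.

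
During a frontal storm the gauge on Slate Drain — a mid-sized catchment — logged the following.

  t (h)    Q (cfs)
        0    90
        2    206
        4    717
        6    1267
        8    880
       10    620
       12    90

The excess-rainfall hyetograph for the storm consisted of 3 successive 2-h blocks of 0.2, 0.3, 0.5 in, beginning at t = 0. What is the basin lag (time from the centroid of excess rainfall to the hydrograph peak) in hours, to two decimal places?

Centroid of excess rainfall: t_c = Σ P_i·t̄_i / ΣP_i = 3.6000 h (block centres at 1, 3, 5 h).
Hydrograph peak occurs at t = 6 h, so basin lag t_L = 6 − 3.6000 = 2.40 h.

t_L ≈ 2.40 h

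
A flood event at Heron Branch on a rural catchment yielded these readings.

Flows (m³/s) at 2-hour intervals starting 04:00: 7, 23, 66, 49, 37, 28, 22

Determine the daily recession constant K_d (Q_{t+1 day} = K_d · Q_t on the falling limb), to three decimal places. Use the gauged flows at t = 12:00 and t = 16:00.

Between t = 12:00 and t = 16:00 the flow falls from 37 to 22 m³/s over 2×2 h = 4 h.
Per-interval ratio K = (22/37)^(1/2) = 0.7711; K_d = K^(24/2) = 0.044.

K_d ≈ 0.044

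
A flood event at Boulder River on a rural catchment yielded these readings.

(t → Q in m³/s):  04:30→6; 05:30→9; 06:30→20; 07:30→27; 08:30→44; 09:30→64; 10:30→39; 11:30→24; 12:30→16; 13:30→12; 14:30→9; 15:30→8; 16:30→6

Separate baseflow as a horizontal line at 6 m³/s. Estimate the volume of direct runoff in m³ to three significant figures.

Direct-runoff ordinates (Q − Q_b): 0.0, 3.0, 14.0, 21.0, 38.0, 58.0, 33.0, 18.0, 10.0, 6.0, 3.0, 2.0, 0.0 m³/s.
ΣQ_DR = 206.0 m³/s.
With Δt = 1 h = 3600 s, V = ΣQ_DR · Δt = 206.0 × 3600 = 7.42 × 10^5 m³.

V ≈ 7.42 × 10^5 m³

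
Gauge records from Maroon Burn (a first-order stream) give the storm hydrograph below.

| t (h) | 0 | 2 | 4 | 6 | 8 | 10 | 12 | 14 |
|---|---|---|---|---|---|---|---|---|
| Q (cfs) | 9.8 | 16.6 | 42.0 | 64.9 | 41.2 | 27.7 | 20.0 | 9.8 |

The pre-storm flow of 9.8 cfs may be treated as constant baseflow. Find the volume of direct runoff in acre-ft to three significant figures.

Direct-runoff ordinates (Q − Q_b): 0.0, 6.8, 32.2, 55.1, 31.4, 17.9, 10.2, 0.0 cfs.
ΣQ_DR = 153.6 cfs.
With Δt = 2 h = 7200 s, V = ΣQ_DR · Δt = 153.6 × 7200 = 1.11 × 10^6 ft³ = 25.4 acre-ft.

V ≈ 25.4 acre-ft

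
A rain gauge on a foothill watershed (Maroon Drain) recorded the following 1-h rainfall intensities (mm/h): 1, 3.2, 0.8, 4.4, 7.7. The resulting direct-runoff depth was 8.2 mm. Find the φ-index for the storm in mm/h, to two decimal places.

φ ≈ 2.37 mm/h

Only the 3 blocks with intensity above φ contribute runoff: 3.2, 4.4, 7.7 mm/h.
Σ(I−φ)·Δt = d  ⇒  (3.2+4.4+7.7 − 3φ)·1 = 8.2
φ = (15.30 − 8.2/1) / 3 = 2.37 mm/h.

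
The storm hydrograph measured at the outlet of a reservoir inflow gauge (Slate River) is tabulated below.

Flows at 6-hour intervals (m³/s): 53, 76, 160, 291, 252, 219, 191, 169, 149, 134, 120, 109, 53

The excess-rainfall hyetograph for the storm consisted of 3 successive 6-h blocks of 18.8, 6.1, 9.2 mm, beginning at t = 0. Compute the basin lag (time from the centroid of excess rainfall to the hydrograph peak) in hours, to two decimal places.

t_L ≈ 10.69 h

Centroid of excess rainfall: t_c = Σ P_i·t̄_i / ΣP_i = 7.3109 h (block centres at 3, 9, 15 h).
Hydrograph peak occurs at t = 18 h, so basin lag t_L = 18 − 7.3109 = 10.69 h.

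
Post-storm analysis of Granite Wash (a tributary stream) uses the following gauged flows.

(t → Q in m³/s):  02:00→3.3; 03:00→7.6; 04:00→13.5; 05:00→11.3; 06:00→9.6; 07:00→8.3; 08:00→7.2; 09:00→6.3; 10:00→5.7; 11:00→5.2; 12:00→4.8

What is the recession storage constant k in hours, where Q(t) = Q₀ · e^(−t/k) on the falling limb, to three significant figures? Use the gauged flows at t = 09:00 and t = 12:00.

On the falling limb, Q drops from 6.3 to 4.8 m³/s between t = 09:00 and t = 12:00 (Δt = 3 h).
k = −Δt / ln(Q₂/Q₁) = −3 / ln(4.8/6.3) = 11.0 h.

k ≈ 11.0 h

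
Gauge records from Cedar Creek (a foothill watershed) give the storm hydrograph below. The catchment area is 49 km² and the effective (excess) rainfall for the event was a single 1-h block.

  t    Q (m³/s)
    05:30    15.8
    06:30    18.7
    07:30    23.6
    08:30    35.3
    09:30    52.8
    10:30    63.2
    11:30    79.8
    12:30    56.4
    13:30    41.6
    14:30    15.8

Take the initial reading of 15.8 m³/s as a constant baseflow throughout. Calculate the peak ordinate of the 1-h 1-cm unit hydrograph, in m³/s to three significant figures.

U_p ≈ 35.6 m³/s

Direct runoff: 0.0, 2.9, 7.8, 19.5, 37.0, 47.4, 64.0, 40.6, 25.8, 0.0 m³/s; ΣQ_DR = 245.0 m³/s, peak = 64.0 m³/s.
Runoff depth d = ΣQ_DR·Δt / A = 245.0 × 3600 / (49 km²) = 18.00 mm.
The 1-cm UH is the DRH scaled by (10 mm)/d, so U_p = 64.0 × 10/18.00 = 35.6 m³/s.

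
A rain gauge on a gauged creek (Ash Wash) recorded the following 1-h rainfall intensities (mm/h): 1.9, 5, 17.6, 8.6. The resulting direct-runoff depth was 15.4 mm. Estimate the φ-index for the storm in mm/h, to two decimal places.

Only the 2 blocks with intensity above φ contribute runoff: 17.6, 8.6 mm/h.
Σ(I−φ)·Δt = d  ⇒  (17.6+8.6 − 2φ)·1 = 15.4
φ = (26.20 − 15.4/1) / 2 = 5.40 mm/h.

φ ≈ 5.40 mm/h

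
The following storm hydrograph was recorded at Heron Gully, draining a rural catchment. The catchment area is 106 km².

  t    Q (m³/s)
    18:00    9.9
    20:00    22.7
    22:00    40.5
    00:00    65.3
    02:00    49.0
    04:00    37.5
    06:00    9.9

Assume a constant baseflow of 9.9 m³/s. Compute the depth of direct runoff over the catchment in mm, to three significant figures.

d ≈ 11.2 mm

Direct runoff: 0.0, 12.8, 30.6, 55.4, 39.1, 27.6, 0.0 m³/s; ΣQ_DR = 165.5 m³/s.
V = ΣQ_DR · Δt = 165.5 × 7200 s = 1.192 × 10^6 m³.
Over A = 106 km², depth = V / A = 11.2 mm.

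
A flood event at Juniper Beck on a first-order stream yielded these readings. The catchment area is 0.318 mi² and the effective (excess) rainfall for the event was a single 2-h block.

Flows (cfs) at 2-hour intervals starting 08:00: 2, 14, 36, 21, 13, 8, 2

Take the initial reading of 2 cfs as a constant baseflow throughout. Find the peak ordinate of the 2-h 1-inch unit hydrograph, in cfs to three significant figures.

U_p ≈ 42.5 cfs

Direct runoff: 0.0, 12.0, 34.0, 19.0, 11.0, 6.0, 0.0 cfs; ΣQ_DR = 82.00 cfs, peak = 34.0 cfs.
Runoff depth d = ΣQ_DR·Δt / A = 82.00 × 7200 / (0.318 mi²) = 0.7992 in.
The 1-inch UH is the DRH scaled by (1 in)/d, so U_p = 34.0 × 1/0.7992 = 42.5 cfs.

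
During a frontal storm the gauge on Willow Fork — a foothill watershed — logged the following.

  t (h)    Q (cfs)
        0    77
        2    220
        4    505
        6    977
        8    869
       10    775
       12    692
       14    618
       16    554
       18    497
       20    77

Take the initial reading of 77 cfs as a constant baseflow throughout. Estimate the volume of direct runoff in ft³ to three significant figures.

V ≈ 3.61 × 10^7 ft³

Direct-runoff ordinates (Q − Q_b): 0.0, 143.0, 428.0, 900.0, 792.0, 698.0, 615.0, 541.0, 477.0, 420.0, 0.0 cfs.
ΣQ_DR = 5014 cfs.
With Δt = 2 h = 7200 s, V = ΣQ_DR · Δt = 5014 × 7200 = 3.61 × 10^7 ft³.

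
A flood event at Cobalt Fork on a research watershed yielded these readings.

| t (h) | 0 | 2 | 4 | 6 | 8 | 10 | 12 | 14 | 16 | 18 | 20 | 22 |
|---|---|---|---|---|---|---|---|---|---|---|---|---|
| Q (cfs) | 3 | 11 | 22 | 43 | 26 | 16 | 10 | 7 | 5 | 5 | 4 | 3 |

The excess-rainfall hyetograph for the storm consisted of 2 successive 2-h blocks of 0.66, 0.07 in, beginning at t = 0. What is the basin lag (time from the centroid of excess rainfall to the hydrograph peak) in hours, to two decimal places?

Centroid of excess rainfall: t_c = Σ P_i·t̄_i / ΣP_i = 1.1918 h (block centres at 1, 3 h).
Hydrograph peak occurs at t = 6 h, so basin lag t_L = 6 − 1.1918 = 4.81 h.

t_L ≈ 4.81 h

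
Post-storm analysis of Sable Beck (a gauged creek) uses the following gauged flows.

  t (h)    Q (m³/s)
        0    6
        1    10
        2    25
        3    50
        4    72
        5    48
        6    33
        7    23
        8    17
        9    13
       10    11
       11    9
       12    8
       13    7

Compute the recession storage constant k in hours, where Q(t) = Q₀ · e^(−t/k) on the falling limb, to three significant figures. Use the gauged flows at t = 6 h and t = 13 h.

On the falling limb, Q drops from 33 to 7 m³/s between t = 6 h and t = 13 h (Δt = 7 h).
k = −Δt / ln(Q₂/Q₁) = −7 / ln(7/33) = 4.51 h.

k ≈ 4.51 h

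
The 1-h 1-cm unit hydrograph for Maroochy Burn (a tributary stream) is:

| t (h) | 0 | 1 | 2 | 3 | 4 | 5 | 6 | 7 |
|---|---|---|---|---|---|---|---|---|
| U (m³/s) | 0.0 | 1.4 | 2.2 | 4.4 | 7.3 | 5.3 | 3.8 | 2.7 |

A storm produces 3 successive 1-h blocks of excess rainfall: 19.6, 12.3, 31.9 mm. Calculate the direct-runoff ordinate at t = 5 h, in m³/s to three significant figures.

By discrete convolution, Q_j = Σ (P_i / 10 mm) · U_{j−i}.
At t = 5 h (j=5): Q = (19.6/10)·5.3 + (12.3/10)·7.3 + (31.9/10)·4.4 = 33.4 m³/s.

Q ≈ 33.4 m³/s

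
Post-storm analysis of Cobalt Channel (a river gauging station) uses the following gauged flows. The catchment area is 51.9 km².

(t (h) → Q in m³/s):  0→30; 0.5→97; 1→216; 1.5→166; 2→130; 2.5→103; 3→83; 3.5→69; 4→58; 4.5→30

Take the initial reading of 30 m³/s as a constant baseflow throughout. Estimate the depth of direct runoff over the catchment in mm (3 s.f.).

Direct runoff: 0.0, 67.0, 186.0, 136.0, 100.0, 73.0, 53.0, 39.0, 28.0, 0.0 m³/s; ΣQ_DR = 682.0 m³/s.
V = ΣQ_DR · Δt = 682.0 × 1800 s = 1.228 × 10^6 m³.
Over A = 51.9 km², depth = V / A = 23.7 mm.

d ≈ 23.7 mm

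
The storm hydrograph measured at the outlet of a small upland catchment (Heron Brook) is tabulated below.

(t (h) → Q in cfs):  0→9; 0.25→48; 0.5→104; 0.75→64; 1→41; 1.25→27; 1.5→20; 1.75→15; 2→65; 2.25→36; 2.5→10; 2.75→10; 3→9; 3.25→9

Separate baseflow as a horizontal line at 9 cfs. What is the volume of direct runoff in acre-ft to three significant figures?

V ≈ 7.05 acre-ft

Direct-runoff ordinates (Q − Q_b): 0.0, 39.0, 95.0, 55.0, 32.0, 18.0, 11.0, 6.0, 56.0, 27.0, 1.0, 1.0, 0.0, 0.0 cfs.
ΣQ_DR = 341.0 cfs.
With Δt = 0.25 h = 900 s, V = ΣQ_DR · Δt = 341.0 × 900 = 3.07 × 10^5 ft³ = 7.05 acre-ft.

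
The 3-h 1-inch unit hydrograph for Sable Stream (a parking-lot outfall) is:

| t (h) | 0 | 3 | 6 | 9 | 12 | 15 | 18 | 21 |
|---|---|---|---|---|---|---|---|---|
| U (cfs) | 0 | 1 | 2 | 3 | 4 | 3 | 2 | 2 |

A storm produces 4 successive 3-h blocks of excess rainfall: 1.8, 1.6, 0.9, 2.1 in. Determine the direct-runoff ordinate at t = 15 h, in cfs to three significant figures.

By discrete convolution, Q_j = Σ (P_i / 1 in) · U_{j−i}.
At t = 15 h (j=5): Q = (1.8/1)·3 + (1.6/1)·4 + (0.9/1)·3 + (2.1/1)·2 = 18.7 cfs.

Q ≈ 18.7 cfs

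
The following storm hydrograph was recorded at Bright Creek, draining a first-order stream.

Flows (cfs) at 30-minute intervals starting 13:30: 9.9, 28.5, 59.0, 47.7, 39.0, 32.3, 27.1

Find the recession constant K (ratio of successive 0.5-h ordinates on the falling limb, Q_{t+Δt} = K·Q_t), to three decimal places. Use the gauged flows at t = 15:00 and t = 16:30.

K ≈ 0.828

Using the recession-limb readings at t = 15:00 and t = 16:30: Q falls from 47.7 to 27.1 cfs over 3 intervals.
K = (Q₂/Q₁)^(1/3) = (27.1/47.7)^(1/3) = 0.828.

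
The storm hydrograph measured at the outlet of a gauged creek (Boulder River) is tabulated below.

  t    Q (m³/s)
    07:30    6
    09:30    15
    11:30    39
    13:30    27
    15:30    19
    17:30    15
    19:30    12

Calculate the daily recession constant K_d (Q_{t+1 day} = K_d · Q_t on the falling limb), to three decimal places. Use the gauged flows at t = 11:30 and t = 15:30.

K_d ≈ 0.013

Between t = 11:30 and t = 15:30 the flow falls from 39 to 19 m³/s over 2×2 h = 4 h.
Per-interval ratio K = (19/39)^(1/2) = 0.6980; K_d = K^(24/2) = 0.013.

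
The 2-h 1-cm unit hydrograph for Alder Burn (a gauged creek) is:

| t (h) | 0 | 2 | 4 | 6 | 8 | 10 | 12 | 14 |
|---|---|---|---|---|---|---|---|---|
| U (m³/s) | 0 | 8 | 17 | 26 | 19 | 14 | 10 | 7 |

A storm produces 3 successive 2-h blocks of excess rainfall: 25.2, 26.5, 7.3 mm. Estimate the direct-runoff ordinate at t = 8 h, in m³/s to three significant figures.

By discrete convolution, Q_j = Σ (P_i / 10 mm) · U_{j−i}.
At t = 8 h (j=4): Q = (25.2/10)·19 + (26.5/10)·26 + (7.3/10)·17 = 129 m³/s.

Q ≈ 129 m³/s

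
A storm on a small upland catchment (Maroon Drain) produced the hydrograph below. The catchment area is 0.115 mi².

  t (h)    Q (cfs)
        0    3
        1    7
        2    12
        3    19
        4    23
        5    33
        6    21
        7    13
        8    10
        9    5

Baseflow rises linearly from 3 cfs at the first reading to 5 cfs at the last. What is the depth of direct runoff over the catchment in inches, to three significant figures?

Direct runoff: 0.00, 3.78, 8.56, 15.33, 19.11, 28.89, 16.67, 8.44, 5.22, 0.00 cfs; ΣQ_DR = 106.0 cfs.
V = ΣQ_DR · Δt = 106.0 × 3600 s = 3.816 × 10^5 ft³.
Over A = 0.115 mi², depth = V / A = 1.43 in.

d ≈ 1.43 in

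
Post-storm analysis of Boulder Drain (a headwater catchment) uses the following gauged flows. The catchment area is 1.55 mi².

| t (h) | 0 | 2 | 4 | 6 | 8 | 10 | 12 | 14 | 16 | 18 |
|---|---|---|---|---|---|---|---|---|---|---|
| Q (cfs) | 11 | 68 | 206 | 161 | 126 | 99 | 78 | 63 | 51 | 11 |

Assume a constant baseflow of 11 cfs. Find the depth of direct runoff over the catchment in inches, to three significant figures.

Direct runoff: 0.0, 57.0, 195.0, 150.0, 115.0, 88.0, 67.0, 52.0, 40.0, 0.0 cfs; ΣQ_DR = 764.0 cfs.
V = ΣQ_DR · Δt = 764.0 × 7200 s = 5.501 × 10^6 ft³.
Over A = 1.55 mi², depth = V / A = 1.53 in.

d ≈ 1.53 in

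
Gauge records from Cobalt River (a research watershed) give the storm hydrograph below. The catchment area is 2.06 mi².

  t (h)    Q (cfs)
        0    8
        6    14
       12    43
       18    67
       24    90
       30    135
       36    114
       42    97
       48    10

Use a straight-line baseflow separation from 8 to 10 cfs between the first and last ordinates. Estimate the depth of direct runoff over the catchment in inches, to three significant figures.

Direct runoff: 0.00, 5.75, 34.50, 58.25, 81.00, 125.75, 104.50, 87.25, 0.00 cfs; ΣQ_DR = 497.0 cfs.
V = ΣQ_DR · Δt = 497.0 × 21600 s = 1.074 × 10^7 ft³.
Over A = 2.06 mi², depth = V / A = 2.24 in.

d ≈ 2.24 in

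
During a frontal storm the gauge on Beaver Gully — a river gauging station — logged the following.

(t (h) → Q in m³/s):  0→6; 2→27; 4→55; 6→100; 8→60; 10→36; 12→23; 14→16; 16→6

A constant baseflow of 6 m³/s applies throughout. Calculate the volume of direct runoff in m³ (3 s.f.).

V ≈ 1.98 × 10^6 m³

Direct-runoff ordinates (Q − Q_b): 0.0, 21.0, 49.0, 94.0, 54.0, 30.0, 17.0, 10.0, 0.0 m³/s.
ΣQ_DR = 275.0 m³/s.
With Δt = 2 h = 7200 s, V = ΣQ_DR · Δt = 275.0 × 7200 = 1.98 × 10^6 m³.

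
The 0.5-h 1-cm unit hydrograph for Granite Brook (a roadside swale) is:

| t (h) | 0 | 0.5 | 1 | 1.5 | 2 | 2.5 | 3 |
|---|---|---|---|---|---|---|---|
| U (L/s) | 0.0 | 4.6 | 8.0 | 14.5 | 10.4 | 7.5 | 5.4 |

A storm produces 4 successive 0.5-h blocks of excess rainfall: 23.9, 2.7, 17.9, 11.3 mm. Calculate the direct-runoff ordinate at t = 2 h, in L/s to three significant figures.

Q ≈ 48.3 L/s

By discrete convolution, Q_j = Σ (P_i / 10 mm) · U_{j−i}.
At t = 2 h (j=4): Q = (23.9/10)·10.4 + (2.7/10)·14.5 + (17.9/10)·8.0 + (11.3/10)·4.6 = 48.3 L/s.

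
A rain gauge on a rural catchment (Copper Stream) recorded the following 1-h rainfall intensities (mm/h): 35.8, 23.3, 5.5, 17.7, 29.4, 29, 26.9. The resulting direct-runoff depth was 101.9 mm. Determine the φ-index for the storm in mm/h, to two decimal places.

Only the 6 blocks with intensity above φ contribute runoff: 35.8, 23.3, 17.7, 29.4, 29, 26.9 mm/h.
Σ(I−φ)·Δt = d  ⇒  (35.8+23.3+17.7+29.4+29+26.9 − 6φ)·1 = 101.9
φ = (162.1 − 101.9/1) / 6 = 10.03 mm/h.

φ ≈ 10.03 mm/h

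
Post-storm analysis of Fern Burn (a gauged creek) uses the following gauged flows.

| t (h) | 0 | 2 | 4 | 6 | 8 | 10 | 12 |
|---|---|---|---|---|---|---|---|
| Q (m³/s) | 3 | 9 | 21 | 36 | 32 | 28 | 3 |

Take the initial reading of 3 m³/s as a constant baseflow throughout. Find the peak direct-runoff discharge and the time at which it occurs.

Subtracting baseflow gives direct-runoff ordinates: 0.0, 6.0, 18.0, 33.0, 29.0, 25.0, 0.0 m³/s.
The maximum is 33.0 m³/s, occurring at the reading for t = 6 h.

Q_p = 33.0 m³/s at t = 6 h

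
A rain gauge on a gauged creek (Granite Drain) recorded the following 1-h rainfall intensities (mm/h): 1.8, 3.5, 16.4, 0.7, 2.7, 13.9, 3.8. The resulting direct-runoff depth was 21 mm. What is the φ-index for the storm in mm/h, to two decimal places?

φ ≈ 4.65 mm/h

Only the 2 blocks with intensity above φ contribute runoff: 16.4, 13.9 mm/h.
Σ(I−φ)·Δt = d  ⇒  (16.4+13.9 − 2φ)·1 = 21
φ = (30.30 − 21/1) / 2 = 4.65 mm/h.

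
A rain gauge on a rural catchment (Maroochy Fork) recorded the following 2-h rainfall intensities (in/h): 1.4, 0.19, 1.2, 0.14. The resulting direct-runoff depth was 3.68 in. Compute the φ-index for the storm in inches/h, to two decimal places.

φ ≈ 0.38 in/h

Only the 2 blocks with intensity above φ contribute runoff: 1.4, 1.2 in/h.
Σ(I−φ)·Δt = d  ⇒  (1.4+1.2 − 2φ)·2 = 3.68
φ = (2.600 − 3.68/2) / 2 = 0.38 in/h.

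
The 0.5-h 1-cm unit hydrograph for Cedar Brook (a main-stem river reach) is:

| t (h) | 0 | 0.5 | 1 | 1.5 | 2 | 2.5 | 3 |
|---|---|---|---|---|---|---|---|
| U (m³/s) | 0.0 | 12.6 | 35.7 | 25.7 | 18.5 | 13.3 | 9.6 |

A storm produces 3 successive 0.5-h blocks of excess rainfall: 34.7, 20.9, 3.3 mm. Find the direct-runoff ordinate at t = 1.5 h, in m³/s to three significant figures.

Q ≈ 168 m³/s

By discrete convolution, Q_j = Σ (P_i / 10 mm) · U_{j−i}.
At t = 1.5 h (j=3): Q = (34.7/10)·25.7 + (20.9/10)·35.7 + (3.3/10)·12.6 = 168 m³/s.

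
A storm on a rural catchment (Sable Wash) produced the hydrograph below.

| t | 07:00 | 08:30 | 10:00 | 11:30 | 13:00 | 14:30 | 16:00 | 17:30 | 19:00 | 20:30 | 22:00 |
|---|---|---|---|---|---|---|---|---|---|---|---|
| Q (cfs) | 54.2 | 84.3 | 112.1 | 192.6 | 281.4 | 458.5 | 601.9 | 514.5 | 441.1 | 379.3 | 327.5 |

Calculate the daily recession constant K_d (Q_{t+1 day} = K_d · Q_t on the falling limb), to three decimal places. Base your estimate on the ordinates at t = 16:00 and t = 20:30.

K_d ≈ 0.085

Between t = 16:00 and t = 20:30 the flow falls from 601.9 to 379.3 cfs over 3×1.5 h = 4.5 h.
Per-interval ratio K = (379.3/601.9)^(1/3) = 0.8573; K_d = K^(24/1.5) = 0.085.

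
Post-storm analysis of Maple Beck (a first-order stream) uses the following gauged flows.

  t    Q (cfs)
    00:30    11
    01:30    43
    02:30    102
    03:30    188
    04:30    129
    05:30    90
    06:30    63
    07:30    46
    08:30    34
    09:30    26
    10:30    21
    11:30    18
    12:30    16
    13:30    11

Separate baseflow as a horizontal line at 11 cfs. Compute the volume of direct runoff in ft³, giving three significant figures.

V ≈ 2.32 × 10^6 ft³

Direct-runoff ordinates (Q − Q_b): 0.0, 32.0, 91.0, 177.0, 118.0, 79.0, 52.0, 35.0, 23.0, 15.0, 10.0, 7.0, 5.0, 0.0 cfs.
ΣQ_DR = 644.0 cfs.
With Δt = 1 h = 3600 s, V = ΣQ_DR · Δt = 644.0 × 3600 = 2.32 × 10^6 ft³.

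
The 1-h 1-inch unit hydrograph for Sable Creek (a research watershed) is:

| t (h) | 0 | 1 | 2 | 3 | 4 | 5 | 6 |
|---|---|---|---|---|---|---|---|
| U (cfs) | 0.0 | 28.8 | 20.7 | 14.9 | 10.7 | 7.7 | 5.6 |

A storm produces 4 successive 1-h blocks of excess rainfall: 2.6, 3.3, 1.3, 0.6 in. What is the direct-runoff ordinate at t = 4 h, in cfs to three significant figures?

By discrete convolution, Q_j = Σ (P_i / 1 in) · U_{j−i}.
At t = 4 h (j=4): Q = (2.6/1)·10.7 + (3.3/1)·14.9 + (1.3/1)·20.7 + (0.6/1)·28.8 = 121 cfs.

Q ≈ 121 cfs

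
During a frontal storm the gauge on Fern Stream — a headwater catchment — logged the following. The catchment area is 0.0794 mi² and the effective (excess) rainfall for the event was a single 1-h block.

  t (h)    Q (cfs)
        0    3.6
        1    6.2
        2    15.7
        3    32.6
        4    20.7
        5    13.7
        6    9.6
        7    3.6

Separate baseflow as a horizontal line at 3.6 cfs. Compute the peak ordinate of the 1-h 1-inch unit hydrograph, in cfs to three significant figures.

Direct runoff: 0.0, 2.6, 12.1, 29.0, 17.1, 10.1, 6.0, 0.0 cfs; ΣQ_DR = 76.90 cfs, peak = 29.0 cfs.
Runoff depth d = ΣQ_DR·Δt / A = 76.90 × 3600 / (0.0794 mi²) = 1.501 in.
The 1-inch UH is the DRH scaled by (1 in)/d, so U_p = 29.0 × 1/1.501 = 19.3 cfs.

U_p ≈ 19.3 cfs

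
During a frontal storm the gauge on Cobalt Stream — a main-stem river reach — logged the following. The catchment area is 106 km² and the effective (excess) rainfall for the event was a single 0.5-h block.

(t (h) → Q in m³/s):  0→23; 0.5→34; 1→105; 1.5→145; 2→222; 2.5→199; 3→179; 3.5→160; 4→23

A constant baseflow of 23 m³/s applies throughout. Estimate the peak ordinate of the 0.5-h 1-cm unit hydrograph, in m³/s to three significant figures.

Direct runoff: 0.0, 11.0, 82.0, 122.0, 199.0, 176.0, 156.0, 137.0, 0.0 m³/s; ΣQ_DR = 883.0 m³/s, peak = 199.0 m³/s.
Runoff depth d = ΣQ_DR·Δt / A = 883.0 × 1800 / (106 km²) = 14.99 mm.
The 1-cm UH is the DRH scaled by (10 mm)/d, so U_p = 199.0 × 10/14.99 = 133 m³/s.

U_p ≈ 133 m³/s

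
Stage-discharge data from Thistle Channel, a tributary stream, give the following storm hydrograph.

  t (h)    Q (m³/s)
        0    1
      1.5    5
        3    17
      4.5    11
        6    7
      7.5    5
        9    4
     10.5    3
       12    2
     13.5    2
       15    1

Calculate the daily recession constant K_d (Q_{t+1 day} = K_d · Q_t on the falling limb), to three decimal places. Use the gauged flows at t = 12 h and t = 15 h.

Between t = 12 h and t = 15 h the flow falls from 2 to 1 m³/s over 2×1.5 h = 3 h.
Per-interval ratio K = (1/2)^(1/2) = 0.7071; K_d = K^(24/1.5) = 0.004.

K_d ≈ 0.004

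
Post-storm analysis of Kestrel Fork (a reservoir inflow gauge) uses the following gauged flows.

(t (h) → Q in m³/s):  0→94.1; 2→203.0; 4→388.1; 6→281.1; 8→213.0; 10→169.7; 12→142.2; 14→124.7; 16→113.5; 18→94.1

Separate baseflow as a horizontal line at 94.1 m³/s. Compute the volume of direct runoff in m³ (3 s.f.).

Direct-runoff ordinates (Q − Q_b): 0.0, 108.9, 294.0, 187.0, 118.9, 75.6, 48.1, 30.6, 19.4, 0.0 m³/s.
ΣQ_DR = 882.5 m³/s.
With Δt = 2 h = 7200 s, V = ΣQ_DR · Δt = 882.5 × 7200 = 6.35 × 10^6 m³.

V ≈ 6.35 × 10^6 m³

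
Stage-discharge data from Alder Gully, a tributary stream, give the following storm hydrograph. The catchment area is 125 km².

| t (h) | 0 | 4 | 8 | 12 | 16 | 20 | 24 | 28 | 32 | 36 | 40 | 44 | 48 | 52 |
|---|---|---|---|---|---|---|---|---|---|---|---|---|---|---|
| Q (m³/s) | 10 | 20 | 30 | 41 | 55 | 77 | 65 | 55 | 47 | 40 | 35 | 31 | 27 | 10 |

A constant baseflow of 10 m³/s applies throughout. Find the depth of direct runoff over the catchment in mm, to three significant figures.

Direct runoff: 0.0, 10.0, 20.0, 31.0, 45.0, 67.0, 55.0, 45.0, 37.0, 30.0, 25.0, 21.0, 17.0, 0.0 m³/s; ΣQ_DR = 403.0 m³/s.
V = ΣQ_DR · Δt = 403.0 × 14400 s = 5.803 × 10^6 m³.
Over A = 125 km², depth = V / A = 46.4 mm.

d ≈ 46.4 mm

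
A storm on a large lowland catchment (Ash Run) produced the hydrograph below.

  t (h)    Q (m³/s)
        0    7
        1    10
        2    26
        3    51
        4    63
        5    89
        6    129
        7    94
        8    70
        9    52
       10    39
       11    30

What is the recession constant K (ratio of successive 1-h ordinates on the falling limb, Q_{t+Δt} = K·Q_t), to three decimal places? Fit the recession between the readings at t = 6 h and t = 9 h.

Using the recession-limb readings at t = 6 h and t = 9 h: Q falls from 129 to 52 m³/s over 3 intervals.
K = (Q₂/Q₁)^(1/3) = (52/129)^(1/3) = 0.739.

K ≈ 0.739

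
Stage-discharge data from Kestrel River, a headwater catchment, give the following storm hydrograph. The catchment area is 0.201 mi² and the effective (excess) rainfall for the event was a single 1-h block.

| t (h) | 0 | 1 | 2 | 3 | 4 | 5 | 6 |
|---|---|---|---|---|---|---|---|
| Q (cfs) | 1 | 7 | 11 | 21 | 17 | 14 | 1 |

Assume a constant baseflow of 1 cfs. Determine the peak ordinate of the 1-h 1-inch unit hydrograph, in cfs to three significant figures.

U_p ≈ 39.9 cfs

Direct runoff: 0.0, 6.0, 10.0, 20.0, 16.0, 13.0, 0.0 cfs; ΣQ_DR = 65.00 cfs, peak = 20.0 cfs.
Runoff depth d = ΣQ_DR·Δt / A = 65.00 × 3600 / (0.201 mi²) = 0.5011 in.
The 1-inch UH is the DRH scaled by (1 in)/d, so U_p = 20.0 × 1/0.5011 = 39.9 cfs.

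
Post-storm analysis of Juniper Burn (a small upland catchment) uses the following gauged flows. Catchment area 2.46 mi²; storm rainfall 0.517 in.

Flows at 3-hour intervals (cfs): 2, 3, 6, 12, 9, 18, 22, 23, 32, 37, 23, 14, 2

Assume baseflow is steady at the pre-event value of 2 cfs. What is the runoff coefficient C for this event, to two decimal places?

ΣQ_DR = 177.0 cfs; V = ΣQ_DR·Δt = 1.912 × 10^6 ft³.
Runoff depth d = V / A = 0.3345 in.
C = d / P = 0.3345 / 0.517 = 0.65.

C ≈ 0.65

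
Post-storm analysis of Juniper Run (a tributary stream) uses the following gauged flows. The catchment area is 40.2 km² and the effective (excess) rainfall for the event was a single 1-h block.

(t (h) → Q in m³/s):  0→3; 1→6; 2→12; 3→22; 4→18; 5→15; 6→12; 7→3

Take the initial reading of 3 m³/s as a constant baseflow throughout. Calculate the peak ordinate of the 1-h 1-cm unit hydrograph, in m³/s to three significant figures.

U_p ≈ 31.7 m³/s

Direct runoff: 0.0, 3.0, 9.0, 19.0, 15.0, 12.0, 9.0, 0.0 m³/s; ΣQ_DR = 67.00 m³/s, peak = 19.0 m³/s.
Runoff depth d = ΣQ_DR·Δt / A = 67.00 × 3600 / (40.2 km²) = 6.000 mm.
The 1-cm UH is the DRH scaled by (10 mm)/d, so U_p = 19.0 × 10/6.000 = 31.7 m³/s.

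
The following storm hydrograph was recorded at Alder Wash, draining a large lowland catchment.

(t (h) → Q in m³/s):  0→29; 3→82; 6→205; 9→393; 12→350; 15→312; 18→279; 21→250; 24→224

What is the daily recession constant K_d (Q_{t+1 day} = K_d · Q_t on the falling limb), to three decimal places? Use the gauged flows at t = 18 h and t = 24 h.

Between t = 18 h and t = 24 h the flow falls from 279 to 224 m³/s over 2×3 h = 6 h.
Per-interval ratio K = (224/279)^(1/2) = 0.8960; K_d = K^(24/3) = 0.416.

K_d ≈ 0.416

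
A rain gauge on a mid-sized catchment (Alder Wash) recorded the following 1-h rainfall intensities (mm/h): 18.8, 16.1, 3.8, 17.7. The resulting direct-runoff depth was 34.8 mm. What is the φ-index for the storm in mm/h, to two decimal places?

φ ≈ 5.93 mm/h

Only the 3 blocks with intensity above φ contribute runoff: 18.8, 16.1, 17.7 mm/h.
Σ(I−φ)·Δt = d  ⇒  (18.8+16.1+17.7 − 3φ)·1 = 34.8
φ = (52.60 − 34.8/1) / 3 = 5.93 mm/h.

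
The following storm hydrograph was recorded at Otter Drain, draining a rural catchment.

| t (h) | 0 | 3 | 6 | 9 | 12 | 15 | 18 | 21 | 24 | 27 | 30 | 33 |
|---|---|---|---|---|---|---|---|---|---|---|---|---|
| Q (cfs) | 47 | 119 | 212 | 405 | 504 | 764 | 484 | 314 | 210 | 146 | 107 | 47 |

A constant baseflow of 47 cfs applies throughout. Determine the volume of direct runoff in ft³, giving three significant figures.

Direct-runoff ordinates (Q − Q_b): 0.0, 72.0, 165.0, 358.0, 457.0, 717.0, 437.0, 267.0, 163.0, 99.0, 60.0, 0.0 cfs.
ΣQ_DR = 2795 cfs.
With Δt = 3 h = 10800 s, V = ΣQ_DR · Δt = 2795 × 10800 = 3.02 × 10^7 ft³.

V ≈ 3.02 × 10^7 ft³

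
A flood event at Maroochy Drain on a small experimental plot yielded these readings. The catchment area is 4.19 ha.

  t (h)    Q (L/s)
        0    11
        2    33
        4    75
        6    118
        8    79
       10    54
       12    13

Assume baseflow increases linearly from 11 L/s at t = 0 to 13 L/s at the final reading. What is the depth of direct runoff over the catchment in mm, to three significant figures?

d ≈ 51.4 mm

Direct runoff: 0.00, 21.67, 63.33, 106.00, 66.67, 41.33, 0.00 L/s; ΣQ_DR = 299.0 L/s.
V = ΣQ_DR · Δt = 299.0 × 7200 s = 2.153 × 10^6 L.
Over A = 4.19 ha, depth = V / A = 51.4 mm.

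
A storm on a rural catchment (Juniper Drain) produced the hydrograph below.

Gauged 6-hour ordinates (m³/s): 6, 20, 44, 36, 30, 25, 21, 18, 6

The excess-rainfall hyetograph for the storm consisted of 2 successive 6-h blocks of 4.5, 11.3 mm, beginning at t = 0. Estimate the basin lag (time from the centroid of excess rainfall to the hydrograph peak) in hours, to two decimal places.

Centroid of excess rainfall: t_c = Σ P_i·t̄_i / ΣP_i = 7.2911 h (block centres at 3, 9 h).
Hydrograph peak occurs at t = 12 h, so basin lag t_L = 12 − 7.2911 = 4.71 h.

t_L ≈ 4.71 h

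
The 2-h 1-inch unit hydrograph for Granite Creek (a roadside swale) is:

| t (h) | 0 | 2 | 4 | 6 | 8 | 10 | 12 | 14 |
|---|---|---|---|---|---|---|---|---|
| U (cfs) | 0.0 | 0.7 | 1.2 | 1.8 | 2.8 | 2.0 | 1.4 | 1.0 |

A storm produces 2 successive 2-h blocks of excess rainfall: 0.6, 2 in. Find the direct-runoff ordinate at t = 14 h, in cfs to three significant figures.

Q ≈ 3.40 cfs

By discrete convolution, Q_j = Σ (P_i / 1 in) · U_{j−i}.
At t = 14 h (j=7): Q = (0.6/1)·1.0 + (2/1)·1.4 = 3.40 cfs.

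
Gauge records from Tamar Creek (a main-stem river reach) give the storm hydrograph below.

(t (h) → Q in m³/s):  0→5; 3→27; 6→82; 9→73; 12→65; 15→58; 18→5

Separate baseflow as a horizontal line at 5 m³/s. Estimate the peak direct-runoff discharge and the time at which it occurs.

Q_p = 77.0 m³/s at t = 6 h

Subtracting baseflow gives direct-runoff ordinates: 0.0, 22.0, 77.0, 68.0, 60.0, 53.0, 0.0 m³/s.
The maximum is 77.0 m³/s, occurring at the reading for t = 6 h.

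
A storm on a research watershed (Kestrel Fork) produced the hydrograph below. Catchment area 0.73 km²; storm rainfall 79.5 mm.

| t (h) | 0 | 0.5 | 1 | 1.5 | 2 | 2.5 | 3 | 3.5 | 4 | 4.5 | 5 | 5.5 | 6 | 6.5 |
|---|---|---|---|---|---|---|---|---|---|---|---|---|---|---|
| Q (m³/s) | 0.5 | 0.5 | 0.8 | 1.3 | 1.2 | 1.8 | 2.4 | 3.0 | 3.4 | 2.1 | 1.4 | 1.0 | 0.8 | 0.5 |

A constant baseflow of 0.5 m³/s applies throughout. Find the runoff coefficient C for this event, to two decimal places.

ΣQ_DR = 13.70 m³/s; V = ΣQ_DR·Δt = 24660 m³.
Runoff depth d = V / A = 33.78 mm.
C = d / P = 33.78 / 79.5 = 0.42.

C ≈ 0.42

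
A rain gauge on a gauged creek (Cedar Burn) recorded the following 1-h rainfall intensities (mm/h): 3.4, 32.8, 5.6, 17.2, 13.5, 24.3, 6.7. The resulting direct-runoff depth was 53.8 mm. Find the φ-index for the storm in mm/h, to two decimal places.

Only the 4 blocks with intensity above φ contribute runoff: 32.8, 17.2, 13.5, 24.3 mm/h.
Σ(I−φ)·Δt = d  ⇒  (32.8+17.2+13.5+24.3 − 4φ)·1 = 53.8
φ = (87.80 − 53.8/1) / 4 = 8.50 mm/h.

φ ≈ 8.50 mm/h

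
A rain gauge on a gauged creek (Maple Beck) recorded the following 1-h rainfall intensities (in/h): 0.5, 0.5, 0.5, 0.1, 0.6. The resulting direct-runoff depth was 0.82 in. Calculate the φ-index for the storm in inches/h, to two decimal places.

φ ≈ 0.32 in/h

Only the 4 blocks with intensity above φ contribute runoff: 0.5, 0.5, 0.5, 0.6 in/h.
Σ(I−φ)·Δt = d  ⇒  (0.5+0.5+0.5+0.6 − 4φ)·1 = 0.82
φ = (2.100 − 0.82/1) / 4 = 0.32 in/h.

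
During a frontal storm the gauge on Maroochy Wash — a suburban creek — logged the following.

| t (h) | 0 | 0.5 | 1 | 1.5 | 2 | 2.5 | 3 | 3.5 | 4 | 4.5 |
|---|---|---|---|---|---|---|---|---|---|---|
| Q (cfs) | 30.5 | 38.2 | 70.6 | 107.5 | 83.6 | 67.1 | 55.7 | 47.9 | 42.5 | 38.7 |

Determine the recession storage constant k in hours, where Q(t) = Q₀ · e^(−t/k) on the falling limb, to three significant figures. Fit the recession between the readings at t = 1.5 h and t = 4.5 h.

k ≈ 2.94 h

On the falling limb, Q drops from 107.5 to 38.7 cfs between t = 1.5 h and t = 4.5 h (Δt = 3 h).
k = −Δt / ln(Q₂/Q₁) = −3 / ln(38.7/107.5) = 2.94 h.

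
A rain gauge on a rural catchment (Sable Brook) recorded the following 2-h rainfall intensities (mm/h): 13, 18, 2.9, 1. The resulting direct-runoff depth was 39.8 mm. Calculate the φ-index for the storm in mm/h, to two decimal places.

φ ≈ 5.55 mm/h

Only the 2 blocks with intensity above φ contribute runoff: 13, 18 mm/h.
Σ(I−φ)·Δt = d  ⇒  (13+18 − 2φ)·2 = 39.8
φ = (31.00 − 39.8/2) / 2 = 5.55 mm/h.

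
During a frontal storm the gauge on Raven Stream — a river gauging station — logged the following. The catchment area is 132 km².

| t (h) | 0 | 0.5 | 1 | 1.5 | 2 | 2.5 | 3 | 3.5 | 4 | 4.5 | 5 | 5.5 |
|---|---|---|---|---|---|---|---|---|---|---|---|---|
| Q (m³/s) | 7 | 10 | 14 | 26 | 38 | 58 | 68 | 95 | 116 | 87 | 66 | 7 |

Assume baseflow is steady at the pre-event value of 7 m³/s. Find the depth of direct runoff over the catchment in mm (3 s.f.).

Direct runoff: 0.0, 3.0, 7.0, 19.0, 31.0, 51.0, 61.0, 88.0, 109.0, 80.0, 59.0, 0.0 m³/s; ΣQ_DR = 508.0 m³/s.
V = ΣQ_DR · Δt = 508.0 × 1800 s = 9.144 × 10^5 m³.
Over A = 132 km², depth = V / A = 6.93 mm.

d ≈ 6.93 mm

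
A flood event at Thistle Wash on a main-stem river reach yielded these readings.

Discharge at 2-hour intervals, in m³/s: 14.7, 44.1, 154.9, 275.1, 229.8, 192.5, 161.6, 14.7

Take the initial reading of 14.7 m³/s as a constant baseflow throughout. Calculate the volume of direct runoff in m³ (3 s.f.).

Direct-runoff ordinates (Q − Q_b): 0.0, 29.4, 140.2, 260.4, 215.1, 177.8, 146.9, 0.0 m³/s.
ΣQ_DR = 969.8 m³/s.
With Δt = 2 h = 7200 s, V = ΣQ_DR · Δt = 969.8 × 7200 = 6.98 × 10^6 m³.

V ≈ 6.98 × 10^6 m³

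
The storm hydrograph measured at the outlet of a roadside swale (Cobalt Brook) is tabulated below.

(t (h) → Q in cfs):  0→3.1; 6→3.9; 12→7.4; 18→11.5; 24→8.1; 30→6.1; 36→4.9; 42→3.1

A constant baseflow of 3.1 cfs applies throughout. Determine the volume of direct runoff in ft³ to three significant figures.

V ≈ 5.03 × 10^5 ft³

Direct-runoff ordinates (Q − Q_b): 0.0, 0.8, 4.3, 8.4, 5.0, 3.0, 1.8, 0.0 cfs.
ΣQ_DR = 23.30 cfs.
With Δt = 6 h = 21600 s, V = ΣQ_DR · Δt = 23.30 × 21600 = 5.03 × 10^5 ft³.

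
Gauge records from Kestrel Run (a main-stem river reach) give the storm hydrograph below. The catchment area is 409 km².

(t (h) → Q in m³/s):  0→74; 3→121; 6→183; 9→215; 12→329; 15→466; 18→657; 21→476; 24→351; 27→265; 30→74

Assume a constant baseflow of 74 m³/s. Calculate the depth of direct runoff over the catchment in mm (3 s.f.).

d ≈ 63.3 mm

Direct runoff: 0.0, 47.0, 109.0, 141.0, 255.0, 392.0, 583.0, 402.0, 277.0, 191.0, 0.0 m³/s; ΣQ_DR = 2397 m³/s.
V = ΣQ_DR · Δt = 2397 × 10800 s = 2.589 × 10^7 m³.
Over A = 409 km², depth = V / A = 63.3 mm.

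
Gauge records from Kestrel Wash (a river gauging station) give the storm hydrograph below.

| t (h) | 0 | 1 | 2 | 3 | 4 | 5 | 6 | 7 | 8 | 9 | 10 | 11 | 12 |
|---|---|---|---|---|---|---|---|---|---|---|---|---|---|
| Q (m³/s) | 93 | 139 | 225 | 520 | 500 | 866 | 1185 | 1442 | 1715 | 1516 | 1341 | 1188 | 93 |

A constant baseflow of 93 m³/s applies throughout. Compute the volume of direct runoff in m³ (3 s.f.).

V ≈ 3.46 × 10^7 m³

Direct-runoff ordinates (Q − Q_b): 0.0, 46.0, 132.0, 427.0, 407.0, 773.0, 1092.0, 1349.0, 1622.0, 1423.0, 1248.0, 1095.0, 0.0 m³/s.
ΣQ_DR = 9614 m³/s.
With Δt = 1 h = 3600 s, V = ΣQ_DR · Δt = 9614 × 3600 = 3.46 × 10^7 m³.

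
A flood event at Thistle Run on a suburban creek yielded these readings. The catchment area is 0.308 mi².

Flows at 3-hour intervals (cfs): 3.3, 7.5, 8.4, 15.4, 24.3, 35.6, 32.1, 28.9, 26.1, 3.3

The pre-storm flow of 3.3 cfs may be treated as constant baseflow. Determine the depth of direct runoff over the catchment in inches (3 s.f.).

Direct runoff: 0.0, 4.2, 5.1, 12.1, 21.0, 32.3, 28.8, 25.6, 22.8, 0.0 cfs; ΣQ_DR = 151.9 cfs.
V = ΣQ_DR · Δt = 151.9 × 10800 s = 1.641 × 10^6 ft³.
Over A = 0.308 mi², depth = V / A = 2.29 in.

d ≈ 2.29 in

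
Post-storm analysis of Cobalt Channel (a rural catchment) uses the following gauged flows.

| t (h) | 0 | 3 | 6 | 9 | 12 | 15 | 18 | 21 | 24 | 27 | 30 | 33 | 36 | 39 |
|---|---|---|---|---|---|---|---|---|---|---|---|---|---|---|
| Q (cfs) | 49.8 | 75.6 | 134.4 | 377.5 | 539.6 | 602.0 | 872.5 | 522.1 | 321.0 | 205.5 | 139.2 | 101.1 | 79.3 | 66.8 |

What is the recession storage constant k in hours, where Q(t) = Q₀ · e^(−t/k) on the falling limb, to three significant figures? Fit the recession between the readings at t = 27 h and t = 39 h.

k ≈ 10.7 h

On the falling limb, Q drops from 205.5 to 66.8 cfs between t = 27 h and t = 39 h (Δt = 12 h).
k = −Δt / ln(Q₂/Q₁) = −12 / ln(66.8/205.5) = 10.7 h.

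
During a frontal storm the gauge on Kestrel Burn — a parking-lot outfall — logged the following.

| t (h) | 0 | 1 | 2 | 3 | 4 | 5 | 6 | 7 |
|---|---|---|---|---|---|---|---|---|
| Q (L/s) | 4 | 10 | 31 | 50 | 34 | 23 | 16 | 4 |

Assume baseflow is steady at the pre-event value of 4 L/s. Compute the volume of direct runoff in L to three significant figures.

V ≈ 5.04 × 10^5 L

Direct-runoff ordinates (Q − Q_b): 0.0, 6.0, 27.0, 46.0, 30.0, 19.0, 12.0, 0.0 L/s.
ΣQ_DR = 140.0 L/s.
With Δt = 1 h = 3600 s, V = ΣQ_DR · Δt = 140.0 × 3600 = 5.04 × 10^5 L.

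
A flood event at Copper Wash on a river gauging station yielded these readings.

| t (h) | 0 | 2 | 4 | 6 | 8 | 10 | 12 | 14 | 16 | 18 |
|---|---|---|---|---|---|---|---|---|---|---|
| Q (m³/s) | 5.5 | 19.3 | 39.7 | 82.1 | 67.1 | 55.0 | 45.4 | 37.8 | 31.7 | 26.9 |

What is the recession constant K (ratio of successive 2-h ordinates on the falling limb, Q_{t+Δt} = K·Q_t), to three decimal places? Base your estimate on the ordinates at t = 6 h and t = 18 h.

K ≈ 0.830

Using the recession-limb readings at t = 6 h and t = 18 h: Q falls from 82.1 to 26.9 m³/s over 6 intervals.
K = (Q₂/Q₁)^(1/6) = (26.9/82.1)^(1/6) = 0.830.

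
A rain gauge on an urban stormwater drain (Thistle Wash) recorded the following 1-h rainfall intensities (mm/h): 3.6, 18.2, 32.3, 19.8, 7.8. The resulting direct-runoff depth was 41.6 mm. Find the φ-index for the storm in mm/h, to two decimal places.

φ ≈ 9.57 mm/h

Only the 3 blocks with intensity above φ contribute runoff: 18.2, 32.3, 19.8 mm/h.
Σ(I−φ)·Δt = d  ⇒  (18.2+32.3+19.8 − 3φ)·1 = 41.6
φ = (70.30 − 41.6/1) / 3 = 9.57 mm/h.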